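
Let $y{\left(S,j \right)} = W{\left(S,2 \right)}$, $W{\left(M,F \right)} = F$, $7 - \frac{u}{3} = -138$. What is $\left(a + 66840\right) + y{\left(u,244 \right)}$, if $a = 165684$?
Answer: $232526$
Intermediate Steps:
$u = 435$ ($u = 21 - -414 = 21 + 414 = 435$)
$y{\left(S,j \right)} = 2$
$\left(a + 66840\right) + y{\left(u,244 \right)} = \left(165684 + 66840\right) + 2 = 232524 + 2 = 232526$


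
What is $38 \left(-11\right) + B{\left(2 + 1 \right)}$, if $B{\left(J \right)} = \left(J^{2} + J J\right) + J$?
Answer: $-397$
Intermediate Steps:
$B{\left(J \right)} = J + 2 J^{2}$ ($B{\left(J \right)} = \left(J^{2} + J^{2}\right) + J = 2 J^{2} + J = J + 2 J^{2}$)
$38 \left(-11\right) + B{\left(2 + 1 \right)} = 38 \left(-11\right) + \left(2 + 1\right) \left(1 + 2 \left(2 + 1\right)\right) = -418 + 3 \left(1 + 2 \cdot 3\right) = -418 + 3 \left(1 + 6\right) = -418 + 3 \cdot 7 = -418 + 21 = -397$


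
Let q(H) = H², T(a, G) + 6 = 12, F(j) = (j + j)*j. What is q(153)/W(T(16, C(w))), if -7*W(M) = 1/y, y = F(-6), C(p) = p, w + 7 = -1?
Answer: -11798136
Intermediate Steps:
F(j) = 2*j² (F(j) = (2*j)*j = 2*j²)
w = -8 (w = -7 - 1 = -8)
y = 72 (y = 2*(-6)² = 2*36 = 72)
T(a, G) = 6 (T(a, G) = -6 + 12 = 6)
W(M) = -1/504 (W(M) = -⅐/72 = -⅐*1/72 = -1/504)
q(153)/W(T(16, C(w))) = 153²/(-1/504) = 23409*(-504) = -11798136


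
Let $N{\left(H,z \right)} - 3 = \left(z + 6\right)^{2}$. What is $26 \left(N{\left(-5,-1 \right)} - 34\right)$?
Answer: $-156$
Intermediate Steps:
$N{\left(H,z \right)} = 3 + \left(6 + z\right)^{2}$ ($N{\left(H,z \right)} = 3 + \left(z + 6\right)^{2} = 3 + \left(6 + z\right)^{2}$)
$26 \left(N{\left(-5,-1 \right)} - 34\right) = 26 \left(\left(3 + \left(6 - 1\right)^{2}\right) - 34\right) = 26 \left(\left(3 + 5^{2}\right) - 34\right) = 26 \left(\left(3 + 25\right) - 34\right) = 26 \left(28 - 34\right) = 26 \left(-6\right) = -156$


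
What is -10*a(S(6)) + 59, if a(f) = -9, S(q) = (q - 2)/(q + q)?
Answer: 149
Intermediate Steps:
S(q) = (-2 + q)/(2*q) (S(q) = (-2 + q)/((2*q)) = (-2 + q)*(1/(2*q)) = (-2 + q)/(2*q))
-10*a(S(6)) + 59 = -10*(-9) + 59 = 90 + 59 = 149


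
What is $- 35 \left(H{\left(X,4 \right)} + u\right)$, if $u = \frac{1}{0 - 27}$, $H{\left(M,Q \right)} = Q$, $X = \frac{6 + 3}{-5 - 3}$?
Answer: $- \frac{3745}{27} \approx -138.7$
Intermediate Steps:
$X = - \frac{9}{8}$ ($X = \frac{9}{-8} = 9 \left(- \frac{1}{8}\right) = - \frac{9}{8} \approx -1.125$)
$u = - \frac{1}{27}$ ($u = \frac{1}{-27} = - \frac{1}{27} \approx -0.037037$)
$- 35 \left(H{\left(X,4 \right)} + u\right) = - 35 \left(4 - \frac{1}{27}\right) = \left(-35\right) \frac{107}{27} = - \frac{3745}{27}$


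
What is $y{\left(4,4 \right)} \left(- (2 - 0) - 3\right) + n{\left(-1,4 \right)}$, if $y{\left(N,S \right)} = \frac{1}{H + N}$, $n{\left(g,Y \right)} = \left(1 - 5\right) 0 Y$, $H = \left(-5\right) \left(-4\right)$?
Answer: $- \frac{5}{24} \approx -0.20833$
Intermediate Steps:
$H = 20$
$n{\left(g,Y \right)} = 0$ ($n{\left(g,Y \right)} = \left(-4\right) 0 Y = 0 Y = 0$)
$y{\left(N,S \right)} = \frac{1}{20 + N}$
$y{\left(4,4 \right)} \left(- (2 - 0) - 3\right) + n{\left(-1,4 \right)} = \frac{- (2 - 0) - 3}{20 + 4} + 0 = \frac{- (2 + 0) - 3}{24} + 0 = \frac{\left(-1\right) 2 - 3}{24} + 0 = \frac{-2 - 3}{24} + 0 = \frac{1}{24} \left(-5\right) + 0 = - \frac{5}{24} + 0 = - \frac{5}{24}$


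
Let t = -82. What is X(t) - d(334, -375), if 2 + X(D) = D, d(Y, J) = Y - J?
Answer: -793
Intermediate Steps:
X(D) = -2 + D
X(t) - d(334, -375) = (-2 - 82) - (334 - 1*(-375)) = -84 - (334 + 375) = -84 - 1*709 = -84 - 709 = -793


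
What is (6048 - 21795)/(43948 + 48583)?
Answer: -15747/92531 ≈ -0.17018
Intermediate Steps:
(6048 - 21795)/(43948 + 48583) = -15747/92531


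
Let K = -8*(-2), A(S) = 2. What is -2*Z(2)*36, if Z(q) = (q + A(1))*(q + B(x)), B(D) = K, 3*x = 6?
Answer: -5184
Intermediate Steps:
x = 2 (x = (1/3)*6 = 2)
K = 16 (K = -4*(-4) = 16)
B(D) = 16
Z(q) = (2 + q)*(16 + q) (Z(q) = (q + 2)*(q + 16) = (2 + q)*(16 + q))
-2*Z(2)*36 = -2*(32 + 2**2 + 18*2)*36 = -2*(32 + 4 + 36)*36 = -2*72*36 = -144*36 = -5184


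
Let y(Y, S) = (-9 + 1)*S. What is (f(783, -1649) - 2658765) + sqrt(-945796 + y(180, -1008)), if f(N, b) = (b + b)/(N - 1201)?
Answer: -555680236/209 + 2*I*sqrt(234433) ≈ -2.6588e+6 + 968.37*I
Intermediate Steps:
f(N, b) = 2*b/(-1201 + N) (f(N, b) = (2*b)/(-1201 + N) = 2*b/(-1201 + N))
y(Y, S) = -8*S
(f(783, -1649) - 2658765) + sqrt(-945796 + y(180, -1008)) = (2*(-1649)/(-1201 + 783) - 2658765) + sqrt(-945796 - 8*(-1008)) = (2*(-1649)/(-418) - 2658765) + sqrt(-945796 + 8064) = (2*(-1649)*(-1/418) - 2658765) + sqrt(-937732) = (1649/209 - 2658765) + 2*I*sqrt(234433) = -555680236/209 + 2*I*sqrt(234433)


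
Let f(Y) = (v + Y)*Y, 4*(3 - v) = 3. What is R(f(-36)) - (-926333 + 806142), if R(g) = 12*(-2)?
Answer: 120167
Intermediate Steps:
v = 9/4 (v = 3 - 1/4*3 = 3 - 3/4 = 9/4 ≈ 2.2500)
f(Y) = Y*(9/4 + Y) (f(Y) = (9/4 + Y)*Y = Y*(9/4 + Y))
R(g) = -24
R(f(-36)) - (-926333 + 806142) = -24 - (-926333 + 806142) = -24 - 1*(-120191) = -24 + 120191 = 120167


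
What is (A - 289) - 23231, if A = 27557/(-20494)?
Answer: -482046437/20494 ≈ -23521.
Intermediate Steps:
A = -27557/20494 (A = 27557*(-1/20494) = -27557/20494 ≈ -1.3446)
(A - 289) - 23231 = (-27557/20494 - 289) - 23231 = -5950323/20494 - 23231 = -482046437/20494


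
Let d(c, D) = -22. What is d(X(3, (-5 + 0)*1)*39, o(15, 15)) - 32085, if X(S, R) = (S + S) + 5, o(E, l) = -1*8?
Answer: -32107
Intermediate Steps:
o(E, l) = -8
X(S, R) = 5 + 2*S (X(S, R) = 2*S + 5 = 5 + 2*S)
d(X(3, (-5 + 0)*1)*39, o(15, 15)) - 32085 = -22 - 32085 = -32107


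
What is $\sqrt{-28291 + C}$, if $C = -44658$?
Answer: $i \sqrt{72949} \approx 270.09 i$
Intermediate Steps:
$\sqrt{-28291 + C} = \sqrt{-28291 - 44658} = \sqrt{-72949} = i \sqrt{72949}$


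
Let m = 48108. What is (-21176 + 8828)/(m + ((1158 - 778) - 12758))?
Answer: -686/1985 ≈ -0.34559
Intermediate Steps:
(-21176 + 8828)/(m + ((1158 - 778) - 12758)) = (-21176 + 8828)/(48108 + ((1158 - 778) - 12758)) = -12348/(48108 + (380 - 12758)) = -12348/(48108 - 12378) = -12348/35730 = -12348*1/35730 = -686/1985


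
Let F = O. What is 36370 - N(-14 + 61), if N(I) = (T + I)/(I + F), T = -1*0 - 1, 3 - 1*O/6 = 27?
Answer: 3527936/97 ≈ 36371.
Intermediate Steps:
O = -144 (O = 18 - 6*27 = 18 - 162 = -144)
F = -144
T = -1 (T = 0 - 1 = -1)
N(I) = (-1 + I)/(-144 + I) (N(I) = (-1 + I)/(I - 144) = (-1 + I)/(-144 + I))
36370 - N(-14 + 61) = 36370 - (-1 + (-14 + 61))/(-144 + (-14 + 61)) = 36370 - (-1 + 47)/(-144 + 47) = 36370 - 46/(-97) = 36370 - (-1)*46/97 = 36370 - 1*(-46/97) = 36370 + 46/97 = 3527936/97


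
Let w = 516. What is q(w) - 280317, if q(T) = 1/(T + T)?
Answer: -289287143/1032 ≈ -2.8032e+5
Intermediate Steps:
q(T) = 1/(2*T)
q(w) - 280317 = (½)/516 - 280317 = (½)*(1/516) - 280317 = 1/1032 - 280317 = -289287143/1032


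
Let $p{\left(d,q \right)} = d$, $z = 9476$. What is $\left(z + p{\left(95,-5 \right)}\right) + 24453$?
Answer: $34024$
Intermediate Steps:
$\left(z + p{\left(95,-5 \right)}\right) + 24453 = \left(9476 + 95\right) + 24453 = 9571 + 24453 = 34024$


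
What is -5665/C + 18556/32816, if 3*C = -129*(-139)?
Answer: -18748357/49035308 ≈ -0.38234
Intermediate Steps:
C = 5977 (C = (-129*(-139))/3 = (⅓)*17931 = 5977)
-5665/C + 18556/32816 = -5665/5977 + 18556/32816 = -5665*1/5977 + 18556*(1/32816) = -5665/5977 + 4639/8204 = -18748357/49035308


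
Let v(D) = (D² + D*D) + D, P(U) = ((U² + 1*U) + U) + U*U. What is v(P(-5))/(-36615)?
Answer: -216/2441 ≈ -0.088488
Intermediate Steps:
P(U) = 2*U + 2*U² (P(U) = ((U² + U) + U) + U² = ((U + U²) + U) + U² = (U² + 2*U) + U² = 2*U + 2*U²)
v(D) = D + 2*D² (v(D) = (D² + D²) + D = 2*D² + D = D + 2*D²)
v(P(-5))/(-36615) = ((2*(-5)*(1 - 5))*(1 + 2*(2*(-5)*(1 - 5))))/(-36615) = ((2*(-5)*(-4))*(1 + 2*(2*(-5)*(-4))))*(-1/36615) = (40*(1 + 2*40))*(-1/36615) = (40*(1 + 80))*(-1/36615) = (40*81)*(-1/36615) = 3240*(-1/36615) = -216/2441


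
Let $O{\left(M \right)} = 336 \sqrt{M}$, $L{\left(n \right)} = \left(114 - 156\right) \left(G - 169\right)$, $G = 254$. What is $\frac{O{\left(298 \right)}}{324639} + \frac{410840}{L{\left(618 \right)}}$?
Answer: $- \frac{41084}{357} + \frac{16 \sqrt{298}}{15459} \approx -115.06$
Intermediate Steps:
$L{\left(n \right)} = -3570$ ($L{\left(n \right)} = \left(114 - 156\right) \left(254 - 169\right) = \left(-42\right) 85 = -3570$)
$\frac{O{\left(298 \right)}}{324639} + \frac{410840}{L{\left(618 \right)}} = \frac{336 \sqrt{298}}{324639} + \frac{410840}{-3570} = 336 \sqrt{298} \cdot \frac{1}{324639} + 410840 \left(- \frac{1}{3570}\right) = \frac{16 \sqrt{298}}{15459} - \frac{41084}{357} = - \frac{41084}{357} + \frac{16 \sqrt{298}}{15459}$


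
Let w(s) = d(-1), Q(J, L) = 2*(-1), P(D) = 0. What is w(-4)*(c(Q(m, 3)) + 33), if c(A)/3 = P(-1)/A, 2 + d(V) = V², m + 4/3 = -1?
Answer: -33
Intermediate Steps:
m = -7/3 (m = -4/3 - 1 = -7/3 ≈ -2.3333)
Q(J, L) = -2
d(V) = -2 + V²
w(s) = -1 (w(s) = -2 + (-1)² = -2 + 1 = -1)
c(A) = 0 (c(A) = 3*(0/A) = 3*0 = 0)
w(-4)*(c(Q(m, 3)) + 33) = -(0 + 33) = -1*33 = -33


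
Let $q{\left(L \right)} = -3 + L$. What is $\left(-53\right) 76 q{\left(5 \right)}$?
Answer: $-8056$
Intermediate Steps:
$\left(-53\right) 76 q{\left(5 \right)} = \left(-53\right) 76 \left(-3 + 5\right) = \left(-4028\right) 2 = -8056$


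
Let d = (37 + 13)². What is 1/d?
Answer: 1/2500 ≈ 0.00040000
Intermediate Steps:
d = 2500 (d = 50² = 2500)
1/d = 1/2500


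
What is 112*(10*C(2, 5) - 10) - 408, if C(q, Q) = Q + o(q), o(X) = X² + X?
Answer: 10792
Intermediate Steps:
o(X) = X + X²
C(q, Q) = Q + q*(1 + q)
112*(10*C(2, 5) - 10) - 408 = 112*(10*(5 + 2*(1 + 2)) - 10) - 408 = 112*(10*(5 + 2*3) - 10) - 408 = 112*(10*(5 + 6) - 10) - 408 = 112*(10*11 - 10) - 408 = 112*(110 - 10) - 408 = 112*100 - 408 = 11200 - 408 = 10792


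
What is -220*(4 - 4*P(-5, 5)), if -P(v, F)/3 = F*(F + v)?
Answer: -880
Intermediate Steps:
P(v, F) = -3*F*(F + v)
-220*(4 - 4*P(-5, 5)) = -220*(4 - (-12)*5*(5 - 5)) = -220*(4 - (-12)*5*0) = -220*(4 - 4*0) = -220*(4 + 0) = -220*4 = -880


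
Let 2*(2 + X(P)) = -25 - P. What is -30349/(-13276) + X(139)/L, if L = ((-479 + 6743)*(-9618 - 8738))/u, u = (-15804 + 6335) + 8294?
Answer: 72672456067/31802100408 ≈ 2.2851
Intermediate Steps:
u = -1175 (u = -9469 + 8294 = -1175)
X(P) = -29/2 - P/2 (X(P) = -2 + (-25 - P)/2 = -2 + (-25/2 - P/2) = -29/2 - P/2)
L = 114981984/1175 (L = ((-479 + 6743)*(-9618 - 8738))/(-1175) = (6264*(-18356))*(-1/1175) = -114981984*(-1/1175) = 114981984/1175 ≈ 97857.)
-30349/(-13276) + X(139)/L = -30349/(-13276) + (-29/2 - ½*139)/(114981984/1175) = -30349*(-1/13276) + (-29/2 - 139/2)*(1175/114981984) = 30349/13276 - 84*1175/114981984 = 30349/13276 - 8225/9581832 = 72672456067/31802100408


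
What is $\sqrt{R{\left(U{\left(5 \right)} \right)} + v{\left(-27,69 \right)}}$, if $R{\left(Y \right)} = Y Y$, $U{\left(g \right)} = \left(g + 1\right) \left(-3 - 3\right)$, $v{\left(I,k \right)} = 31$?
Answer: $\sqrt{1327} \approx 36.428$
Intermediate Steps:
$U{\left(g \right)} = -6 - 6 g$ ($U{\left(g \right)} = \left(1 + g\right) \left(-6\right) = -6 - 6 g$)
$R{\left(Y \right)} = Y^{2}$
$\sqrt{R{\left(U{\left(5 \right)} \right)} + v{\left(-27,69 \right)}} = \sqrt{\left(-6 - 30\right)^{2} + 31} = \sqrt{\left(-36\right)^{2} + 31} = \sqrt{1296 + 31} = \sqrt{1327}$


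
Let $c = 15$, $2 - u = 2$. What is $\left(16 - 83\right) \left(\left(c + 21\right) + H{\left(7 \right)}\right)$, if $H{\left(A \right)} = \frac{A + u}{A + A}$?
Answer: $- \frac{4891}{2} \approx -2445.5$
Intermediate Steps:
$u = 0$ ($u = 2 - 2 = 0$)
$H{\left(A \right)} = \frac{1}{2}$ ($H{\left(A \right)} = \frac{A + 0}{A + A} = \frac{A}{2 A} = A \frac{1}{2 A} = \frac{1}{2}$)
$\left(16 - 83\right) \left(\left(c + 21\right) + H{\left(7 \right)}\right) = \left(16 - 83\right) \left(\left(15 + 21\right) + \frac{1}{2}\right) = - 67 \left(36 + \frac{1}{2}\right) = \left(-67\right) \frac{73}{2} = - \frac{4891}{2}$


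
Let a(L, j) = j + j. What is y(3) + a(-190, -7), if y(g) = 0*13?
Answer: -14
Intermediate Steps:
y(g) = 0
a(L, j) = 2*j
y(3) + a(-190, -7) = 0 + 2*(-7) = 0 - 14 = -14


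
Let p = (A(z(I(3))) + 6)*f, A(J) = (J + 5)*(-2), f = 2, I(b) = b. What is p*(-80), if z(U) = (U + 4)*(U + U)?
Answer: 14080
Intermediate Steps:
z(U) = 2*U*(4 + U) (z(U) = (4 + U)*(2*U) = 2*U*(4 + U))
A(J) = -10 - 2*J (A(J) = (5 + J)*(-2) = -10 - 2*J)
p = -176 (p = ((-10 - 4*3*(4 + 3)) + 6)*2 = ((-10 - 4*3*7) + 6)*2 = ((-10 - 2*42) + 6)*2 = ((-10 - 84) + 6)*2 = (-94 + 6)*2 = -88*2 = -176)
p*(-80) = -176*(-80) = 14080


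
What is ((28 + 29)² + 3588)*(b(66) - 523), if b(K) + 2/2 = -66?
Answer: -4033830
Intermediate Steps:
b(K) = -67 (b(K) = -1 - 66 = -67)
((28 + 29)² + 3588)*(b(66) - 523) = ((28 + 29)² + 3588)*(-67 - 523) = (57² + 3588)*(-590) = (3249 + 3588)*(-590) = 6837*(-590) = -4033830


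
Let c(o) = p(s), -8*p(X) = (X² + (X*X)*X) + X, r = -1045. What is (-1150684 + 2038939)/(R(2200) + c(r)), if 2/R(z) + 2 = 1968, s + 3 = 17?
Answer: -3492618660/1451887 ≈ -2405.6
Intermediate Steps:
s = 14 (s = -3 + 17 = 14)
R(z) = 1/983 (R(z) = 2/(-2 + 1968) = 2/1966 = 2*(1/1966) = 1/983)
p(X) = -X/8 - X²/8 - X³/8 (p(X) = -((X² + (X*X)*X) + X)/8 = -((X² + X²*X) + X)/8 = -((X² + X³) + X)/8 = -(X + X² + X³)/8 = -X/8 - X²/8 - X³/8)
c(o) = -1477/4 (c(o) = -⅛*14*(1 + 14 + 14²) = -⅛*14*(1 + 14 + 196) = -⅛*14*211 = -1477/4)
(-1150684 + 2038939)/(R(2200) + c(r)) = (-1150684 + 2038939)/(1/983 - 1477/4) = 888255/(-1451887/3932) = 888255*(-3932/1451887) = -3492618660/1451887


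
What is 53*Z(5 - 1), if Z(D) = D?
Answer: 212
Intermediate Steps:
53*Z(5 - 1) = 53*(5 - 1) = 53*4 = 212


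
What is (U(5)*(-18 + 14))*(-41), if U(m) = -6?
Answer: -984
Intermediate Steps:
(U(5)*(-18 + 14))*(-41) = -6*(-18 + 14)*(-41) = -6*(-4)*(-41) = 24*(-41) = -984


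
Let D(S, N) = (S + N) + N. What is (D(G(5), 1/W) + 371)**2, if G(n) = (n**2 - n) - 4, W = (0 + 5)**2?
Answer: 93644329/625 ≈ 1.4983e+5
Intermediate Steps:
W = 25 (W = 5**2 = 25)
G(n) = -4 + n**2 - n
D(S, N) = S + 2*N (D(S, N) = (N + S) + N = S + 2*N)
(D(G(5), 1/W) + 371)**2 = (((-4 + 5**2 - 1*5) + 2/25) + 371)**2 = (((-4 + 25 - 5) + 2*(1/25)) + 371)**2 = ((16 + 2/25) + 371)**2 = (402/25 + 371)**2 = (9677/25)**2 = 93644329/625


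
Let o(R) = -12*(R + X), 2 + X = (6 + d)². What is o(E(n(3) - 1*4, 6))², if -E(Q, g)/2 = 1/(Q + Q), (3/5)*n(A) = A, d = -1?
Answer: 69696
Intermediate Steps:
n(A) = 5*A/3
X = 23 (X = -2 + (6 - 1)² = -2 + 5² = -2 + 25 = 23)
E(Q, g) = -1/Q (E(Q, g) = -2/(Q + Q) = -2*1/(2*Q) = -1/Q)
o(R) = -276 - 12*R (o(R) = -12*(R + 23) = -12*(23 + R) = -276 - 12*R)
o(E(n(3) - 1*4, 6))² = (-276 - (-12)/((5/3)*3 - 1*4))² = (-276 - (-12)/(5 - 4))² = (-276 - (-12)/1)² = (-276 - (-12))² = (-276 - 12*(-1))² = (-276 + 12)² = (-264)² = 69696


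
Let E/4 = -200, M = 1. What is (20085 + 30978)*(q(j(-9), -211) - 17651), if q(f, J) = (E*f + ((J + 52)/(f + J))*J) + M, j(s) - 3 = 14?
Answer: -311282550087/194 ≈ -1.6045e+9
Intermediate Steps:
j(s) = 17 (j(s) = 3 + 14 = 17)
E = -800 (E = 4*(-200) = -800)
q(f, J) = 1 - 800*f + J*(52 + J)/(J + f) (q(f, J) = (-800*f + ((J + 52)/(f + J))*J) + 1 = (-800*f + ((52 + J)/(J + f))*J) + 1 = (-800*f + J*(52 + J)/(J + f)) + 1 = 1 - 800*f + J*(52 + J)/(J + f))
(20085 + 30978)*(q(j(-9), -211) - 17651) = (20085 + 30978)*((17 + (-211)² - 800*17² + 53*(-211) - 800*(-211)*17)/(-211 + 17) - 17651) = 51063*((17 + 44521 - 800*289 - 11183 + 2869600)/(-194) - 17651) = 51063*(-(17 + 44521 - 231200 - 11183 + 2869600)/194 - 17651) = 51063*(-1/194*2671755 - 17651) = 51063*(-2671755/194 - 17651) = 51063*(-6096049/194) = -311282550087/194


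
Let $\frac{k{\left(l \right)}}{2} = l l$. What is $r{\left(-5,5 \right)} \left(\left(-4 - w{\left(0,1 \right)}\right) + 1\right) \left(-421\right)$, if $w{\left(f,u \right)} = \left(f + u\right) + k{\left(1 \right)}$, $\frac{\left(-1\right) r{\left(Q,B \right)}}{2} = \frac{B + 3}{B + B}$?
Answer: $- \frac{20208}{5} \approx -4041.6$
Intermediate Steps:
$k{\left(l \right)} = 2 l^{2}$ ($k{\left(l \right)} = 2 l l = 2 l^{2}$)
$r{\left(Q,B \right)} = - \frac{3 + B}{B}$ ($r{\left(Q,B \right)} = - 2 \frac{B + 3}{B + B} = - 2 \frac{3 + B}{2 B} = - \frac{3 + B}{B}$)
$w{\left(f,u \right)} = 2 + f + u$ ($w{\left(f,u \right)} = \left(f + u\right) + 2 \cdot 1^{2} = \left(f + u\right) + 2 \cdot 1 = \left(f + u\right) + 2 = 2 + f + u$)
$r{\left(-5,5 \right)} \left(\left(-4 - w{\left(0,1 \right)}\right) + 1\right) \left(-421\right) = \frac{-3 - 5}{5} \left(\left(-4 - \left(2 + 0 + 1\right)\right) + 1\right) \left(-421\right) = \frac{-3 - 5}{5} \left(\left(-4 - 3\right) + 1\right) \left(-421\right) = \frac{1}{5} \left(-8\right) \left(\left(-4 - 3\right) + 1\right) \left(-421\right) = - \frac{8 \left(-7 + 1\right)}{5} \left(-421\right) = \left(- \frac{8}{5}\right) \left(-6\right) \left(-421\right) = \frac{48}{5} \left(-421\right) = - \frac{20208}{5}$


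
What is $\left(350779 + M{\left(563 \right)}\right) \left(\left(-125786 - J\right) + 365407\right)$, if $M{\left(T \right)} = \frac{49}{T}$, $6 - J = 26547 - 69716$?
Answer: $\frac{38795850623196}{563} \approx 6.8909 \cdot 10^{10}$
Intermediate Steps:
$J = 43175$ ($J = 6 - \left(26547 - 69716\right) = 6 - -43169 = 6 + 43169 = 43175$)
$\left(350779 + M{\left(563 \right)}\right) \left(\left(-125786 - J\right) + 365407\right) = \left(350779 + \frac{49}{563}\right) \left(\left(-125786 - 43175\right) + 365407\right) = \left(350779 + 49 \cdot \frac{1}{563}\right) \left(\left(-125786 - 43175\right) + 365407\right) = \left(350779 + \frac{49}{563}\right) \left(-168961 + 365407\right) = \frac{197488626}{563} \cdot 196446 = \frac{38795850623196}{563}$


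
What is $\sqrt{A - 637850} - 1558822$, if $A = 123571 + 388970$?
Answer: $-1558822 + 29 i \sqrt{149} \approx -1.5588 \cdot 10^{6} + 353.99 i$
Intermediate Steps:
$A = 512541$
$\sqrt{A - 637850} - 1558822 = \sqrt{512541 - 637850} - 1558822 = \sqrt{-125309} - 1558822 = 29 i \sqrt{149} - 1558822 = -1558822 + 29 i \sqrt{149}$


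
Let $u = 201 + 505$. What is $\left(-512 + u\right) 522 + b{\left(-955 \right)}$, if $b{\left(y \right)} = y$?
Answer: $100313$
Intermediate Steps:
$u = 706$
$\left(-512 + u\right) 522 + b{\left(-955 \right)} = \left(-512 + 706\right) 522 - 955 = 194 \cdot 522 - 955 = 101268 - 955 = 100313$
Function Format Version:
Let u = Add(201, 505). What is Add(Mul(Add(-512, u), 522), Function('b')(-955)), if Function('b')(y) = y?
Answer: 100313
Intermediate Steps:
u = 706
Add(Mul(Add(-512, u), 522), Function('b')(-955)) = Add(Mul(Add(-512, 706), 522), -955) = Add(Mul(194, 522), -955) = Add(101268, -955) = 100313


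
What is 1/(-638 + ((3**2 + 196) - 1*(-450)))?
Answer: 1/17 ≈ 0.058824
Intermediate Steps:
1/(-638 + ((3**2 + 196) - 1*(-450))) = 1/(-638 + ((9 + 196) + 450)) = 1/(-638 + (205 + 450)) = 1/(-638 + 655) = 1/17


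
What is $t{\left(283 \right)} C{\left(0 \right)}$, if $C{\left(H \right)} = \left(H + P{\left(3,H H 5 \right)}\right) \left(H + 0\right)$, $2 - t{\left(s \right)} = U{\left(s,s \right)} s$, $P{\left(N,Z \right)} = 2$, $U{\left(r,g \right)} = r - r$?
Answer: $0$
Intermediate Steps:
$U{\left(r,g \right)} = 0$
$t{\left(s \right)} = 2$ ($t{\left(s \right)} = 2 - 0 s = 2 - 0 = 2 + 0 = 2$)
$C{\left(H \right)} = H \left(2 + H\right)$ ($C{\left(H \right)} = \left(H + 2\right) \left(H + 0\right) = \left(2 + H\right) H = H \left(2 + H\right)$)
$t{\left(283 \right)} C{\left(0 \right)} = 2 \cdot 0 \left(2 + 0\right) = 2 \cdot 0 \cdot 2 = 2 \cdot 0 = 0$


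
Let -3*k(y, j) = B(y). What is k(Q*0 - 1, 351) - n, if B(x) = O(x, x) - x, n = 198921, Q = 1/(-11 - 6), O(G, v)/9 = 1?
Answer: -596773/3 ≈ -1.9892e+5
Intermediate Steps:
O(G, v) = 9 (O(G, v) = 9*1 = 9)
Q = -1/17 (Q = 1/(-17) = -1/17 ≈ -0.058824)
B(x) = 9 - x
k(y, j) = -3 + y/3 (k(y, j) = -(9 - y)/3 = -3 + y/3)
k(Q*0 - 1, 351) - n = (-3 + (-1/17*0 - 1)/3) - 1*198921 = (-3 + (0 - 1)/3) - 198921 = (-3 + (⅓)*(-1)) - 198921 = (-3 - ⅓) - 198921 = -10/3 - 198921 = -596773/3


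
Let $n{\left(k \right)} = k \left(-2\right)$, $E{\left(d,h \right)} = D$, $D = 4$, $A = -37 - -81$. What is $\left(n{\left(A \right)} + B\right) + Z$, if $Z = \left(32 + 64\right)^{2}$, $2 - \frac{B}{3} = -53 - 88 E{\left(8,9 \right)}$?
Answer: $10349$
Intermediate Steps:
$A = 44$ ($A = -37 + 81 = 44$)
$E{\left(d,h \right)} = 4$
$n{\left(k \right)} = - 2 k$
$B = 1221$ ($B = 6 - 3 \left(-53 - 352\right) = 6 - -1215 = 6 + 1215 = 1221$)
$Z = 9216$ ($Z = 96^{2} = 9216$)
$\left(n{\left(A \right)} + B\right) + Z = \left(\left(-2\right) 44 + 1221\right) + 9216 = \left(-88 + 1221\right) + 9216 = 1133 + 9216 = 10349$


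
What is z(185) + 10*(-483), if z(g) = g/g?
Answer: -4829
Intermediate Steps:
z(g) = 1
z(185) + 10*(-483) = 1 + 10*(-483) = 1 - 4830 = -4829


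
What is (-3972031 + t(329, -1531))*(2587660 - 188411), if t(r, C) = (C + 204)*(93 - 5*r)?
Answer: -4588628492223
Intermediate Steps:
t(r, C) = (93 - 5*r)*(204 + C) (t(r, C) = (204 + C)*(93 - 5*r) = (93 - 5*r)*(204 + C))
(-3972031 + t(329, -1531))*(2587660 - 188411) = (-3972031 + (18972 - 1020*329 + 93*(-1531) - 5*(-1531)*329))*(2587660 - 188411) = (-3972031 + (18972 - 335580 - 142383 + 2518495))*2399249 = (-3972031 + 2059504)*2399249 = -1912527*2399249 = -4588628492223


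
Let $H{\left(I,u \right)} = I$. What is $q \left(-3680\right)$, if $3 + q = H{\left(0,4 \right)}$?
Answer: $11040$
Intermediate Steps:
$q = -3$ ($q = -3 + 0 = -3$)
$q \left(-3680\right) = \left(-3\right) \left(-3680\right) = 11040$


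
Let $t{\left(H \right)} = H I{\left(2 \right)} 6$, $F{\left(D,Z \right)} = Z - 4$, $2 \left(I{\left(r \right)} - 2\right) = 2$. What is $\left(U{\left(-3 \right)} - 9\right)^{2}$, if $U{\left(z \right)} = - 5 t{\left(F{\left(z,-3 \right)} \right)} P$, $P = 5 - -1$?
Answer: $14220441$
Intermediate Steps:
$I{\left(r \right)} = 3$ ($I{\left(r \right)} = 2 + \frac{1}{2} \cdot 2 = 2 + 1 = 3$)
$F{\left(D,Z \right)} = -4 + Z$ ($F{\left(D,Z \right)} = Z - 4 = -4 + Z$)
$t{\left(H \right)} = 18 H$ ($t{\left(H \right)} = H 3 \cdot 6 = 3 H 6 = 18 H$)
$P = 6$ ($P = 5 + 1 = 6$)
$U{\left(z \right)} = 3780$ ($U{\left(z \right)} = - 5 \cdot 18 \left(-4 - 3\right) 6 = - 5 \cdot 18 \left(-7\right) 6 = \left(-5\right) \left(-126\right) 6 = 630 \cdot 6 = 3780$)
$\left(U{\left(-3 \right)} - 9\right)^{2} = \left(3780 - 9\right)^{2} = 3771^{2} = 14220441$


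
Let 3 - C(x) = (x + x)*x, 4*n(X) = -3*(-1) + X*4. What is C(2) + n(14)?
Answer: 39/4 ≈ 9.7500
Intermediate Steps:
n(X) = ¾ + X (n(X) = (-3*(-1) + X*4)/4 = (3 + 4*X)/4 = ¾ + X)
C(x) = 3 - 2*x² (C(x) = 3 - (x + x)*x = 3 - 2*x*x = 3 - 2*x²)
C(2) + n(14) = (3 - 2*2²) + (¾ + 14) = (3 - 2*4) + 59/4 = (3 - 8) + 59/4 = -5 + 59/4 = 39/4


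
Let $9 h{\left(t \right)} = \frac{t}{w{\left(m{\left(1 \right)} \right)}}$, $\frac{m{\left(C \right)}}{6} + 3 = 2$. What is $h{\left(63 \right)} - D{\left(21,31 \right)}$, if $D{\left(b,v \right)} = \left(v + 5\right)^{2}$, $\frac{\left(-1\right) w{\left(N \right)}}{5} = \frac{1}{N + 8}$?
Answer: $- \frac{6494}{5} \approx -1298.8$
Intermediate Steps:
$m{\left(C \right)} = -6$ ($m{\left(C \right)} = -18 + 6 \cdot 2 = -18 + 12 = -6$)
$w{\left(N \right)} = - \frac{5}{8 + N}$ ($w{\left(N \right)} = - \frac{5}{N + 8} = - \frac{5}{8 + N}$)
$h{\left(t \right)} = - \frac{2 t}{45}$ ($h{\left(t \right)} = \frac{t \frac{1}{\left(-5\right) \frac{1}{8 - 6}}}{9} = \frac{t \frac{1}{\left(-5\right) \frac{1}{2}}}{9} = \frac{t \frac{1}{- \frac{5}{2}}}{9} = \frac{t \left(- \frac{2}{5}\right)}{9} = \frac{\left(- \frac{2}{5}\right) t}{9} = - \frac{2 t}{45}$)
$D{\left(b,v \right)} = \left(5 + v\right)^{2}$
$h{\left(63 \right)} - D{\left(21,31 \right)} = \left(- \frac{2}{45}\right) 63 - \left(5 + 31\right)^{2} = - \frac{14}{5} - 36^{2} = - \frac{14}{5} - 1296 = - \frac{6494}{5}$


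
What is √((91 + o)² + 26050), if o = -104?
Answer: √26219 ≈ 161.92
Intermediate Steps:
√((91 + o)² + 26050) = √((91 - 104)² + 26050) = √((-13)² + 26050) = √(169 + 26050) = √26219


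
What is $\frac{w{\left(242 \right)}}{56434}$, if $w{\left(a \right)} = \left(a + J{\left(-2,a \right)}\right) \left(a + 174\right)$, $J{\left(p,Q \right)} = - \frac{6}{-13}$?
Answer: $\frac{50432}{28217} \approx 1.7873$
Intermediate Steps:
$J{\left(p,Q \right)} = \frac{6}{13}$ ($J{\left(p,Q \right)} = \left(-6\right) \left(- \frac{1}{13}\right) = \frac{6}{13}$)
$w{\left(a \right)} = \left(174 + a\right) \left(\frac{6}{13} + a\right)$ ($w{\left(a \right)} = \left(a + \frac{6}{13}\right) \left(a + 174\right) = \left(\frac{6}{13} + a\right) \left(174 + a\right) = \left(174 + a\right) \left(\frac{6}{13} + a\right)$)
$\frac{w{\left(242 \right)}}{56434} = \frac{\frac{1044}{13} + 242^{2} + \frac{2268}{13} \cdot 242}{56434} = \left(\frac{1044}{13} + 58564 + \frac{548856}{13}\right) \frac{1}{56434} = 100864 \cdot \frac{1}{56434} = \frac{50432}{28217}$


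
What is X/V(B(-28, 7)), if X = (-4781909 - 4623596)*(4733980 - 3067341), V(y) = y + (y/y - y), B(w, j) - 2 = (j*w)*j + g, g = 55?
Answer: -15675581447695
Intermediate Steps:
B(w, j) = 57 + w*j**2 (B(w, j) = 2 + ((j*w)*j + 55) = 2 + (w*j**2 + 55) = 2 + (55 + w*j**2) = 57 + w*j**2)
V(y) = 1 (V(y) = y + (1 - y) = 1)
X = -15675581447695 (X = -9405505*1666639 = -15675581447695)
X/V(B(-28, 7)) = -15675581447695/1 = -15675581447695*1 = -15675581447695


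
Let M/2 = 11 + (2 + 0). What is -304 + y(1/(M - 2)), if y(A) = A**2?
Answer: -175103/576 ≈ -304.00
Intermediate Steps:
M = 26 (M = 2*(11 + (2 + 0)) = 2*(11 + 2) = 2*13 = 26)
-304 + y(1/(M - 2)) = -304 + (1/(26 - 2))**2 = -304 + (1/24)**2 = -304 + 1/576 = -175103/576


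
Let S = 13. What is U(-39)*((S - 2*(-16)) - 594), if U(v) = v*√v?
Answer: 21411*I*√39 ≈ 1.3371e+5*I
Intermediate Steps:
U(v) = v^(3/2)
U(-39)*((S - 2*(-16)) - 594) = (-39)^(3/2)*((13 - 2*(-16)) - 594) = (-39*I*√39)*((13 + 32) - 594) = (-39*I*√39)*(45 - 594) = -39*I*√39*(-549) = 21411*I*√39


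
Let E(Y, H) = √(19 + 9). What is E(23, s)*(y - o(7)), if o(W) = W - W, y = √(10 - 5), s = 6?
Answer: 2*√35 ≈ 11.832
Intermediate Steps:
E(Y, H) = 2*√7 (E(Y, H) = √28 = 2*√7)
y = √5 ≈ 2.2361
o(W) = 0
E(23, s)*(y - o(7)) = (2*√7)*(√5 - 1*0) = (2*√7)*(√5 + 0) = (2*√7)*√5 = 2*√35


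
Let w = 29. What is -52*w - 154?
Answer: -1662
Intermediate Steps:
-52*w - 154 = -52*29 - 154 = -1508 - 154 = -1662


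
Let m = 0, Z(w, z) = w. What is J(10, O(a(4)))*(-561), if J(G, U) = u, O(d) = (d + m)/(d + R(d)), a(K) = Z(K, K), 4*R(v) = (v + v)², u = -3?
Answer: 1683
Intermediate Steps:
R(v) = v² (R(v) = (v + v)²/4 = (2*v)²/4 = (4*v²)/4 = v²)
a(K) = K
O(d) = d/(d + d²) (O(d) = (d + 0)/(d + d²) = d/(d + d²))
J(G, U) = -3
J(10, O(a(4)))*(-561) = -3*(-561) = 1683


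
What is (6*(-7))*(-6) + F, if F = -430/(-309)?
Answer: 78298/309 ≈ 253.39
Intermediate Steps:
F = 430/309 (F = -430*(-1/309) = 430/309 ≈ 1.3916)
(6*(-7))*(-6) + F = (6*(-7))*(-6) + 430/309 = -42*(-6) + 430/309 = 252 + 430/309 = 78298/309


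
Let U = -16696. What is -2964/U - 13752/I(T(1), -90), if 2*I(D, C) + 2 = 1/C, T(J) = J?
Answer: 10332286761/755494 ≈ 13676.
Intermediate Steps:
I(D, C) = -1 + 1/(2*C)
-2964/U - 13752/I(T(1), -90) = -2964/(-16696) - 13752*(-90/(1/2 - 1*(-90))) = -2964*(-1/16696) - 13752*(-90/(1/2 + 90)) = 741/4174 - 13752/((-1/90*181/2)) = 741/4174 - 13752/(-181/180) = 741/4174 - 13752*(-180/181) = 741/4174 + 2475360/181 = 10332286761/755494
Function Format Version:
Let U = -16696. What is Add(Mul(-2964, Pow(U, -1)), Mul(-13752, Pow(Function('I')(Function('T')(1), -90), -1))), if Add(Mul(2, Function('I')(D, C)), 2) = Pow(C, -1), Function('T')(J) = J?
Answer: Rational(10332286761, 755494) ≈ 13676.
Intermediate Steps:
Function('I')(D, C) = Add(-1, Mul(Rational(1, 2), Pow(C, -1)))
Add(Mul(-2964, Pow(U, -1)), Mul(-13752, Pow(Function('I')(Function('T')(1), -90), -1))) = Add(Mul(-2964, Pow(-16696, -1)), Mul(-13752, Pow(Mul(Pow(-90, -1), Add(Rational(1, 2), Mul(-1, -90))), -1))) = Add(Mul(-2964, Rational(-1, 16696)), Mul(-13752, Pow(Mul(Rational(-1, 90), Add(Rational(1, 2), 90)), -1))) = Add(Rational(741, 4174), Mul(-13752, Pow(Mul(Rational(-1, 90), Rational(181, 2)), -1))) = Add(Rational(741, 4174), Mul(-13752, Pow(Rational(-181, 180), -1))) = Add(Rational(741, 4174), Mul(-13752, Rational(-180, 181))) = Add(Rational(741, 4174), Rational(2475360, 181)) = Rational(10332286761, 755494)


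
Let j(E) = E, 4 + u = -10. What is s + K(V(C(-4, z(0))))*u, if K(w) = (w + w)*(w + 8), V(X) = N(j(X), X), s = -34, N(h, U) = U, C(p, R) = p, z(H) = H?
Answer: 414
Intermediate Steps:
u = -14 (u = -4 - 10 = -14)
V(X) = X
K(w) = 2*w*(8 + w) (K(w) = (2*w)*(8 + w) = 2*w*(8 + w))
s + K(V(C(-4, z(0))))*u = -34 + (2*(-4)*(8 - 4))*(-14) = -34 + (2*(-4)*4)*(-14) = -34 - 32*(-14) = -34 + 448 = 414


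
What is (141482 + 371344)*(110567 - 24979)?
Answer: 43891751688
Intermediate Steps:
(141482 + 371344)*(110567 - 24979) = 512826*85588 = 43891751688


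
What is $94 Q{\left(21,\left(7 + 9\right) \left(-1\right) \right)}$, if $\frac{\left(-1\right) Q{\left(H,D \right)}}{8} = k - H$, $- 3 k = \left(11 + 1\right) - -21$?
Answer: $24064$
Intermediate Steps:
$k = -11$ ($k = - \frac{\left(11 + 1\right) - -21}{3} = - \frac{12 + 21}{3} = \left(- \frac{1}{3}\right) 33 = -11$)
$Q{\left(H,D \right)} = 88 + 8 H$ ($Q{\left(H,D \right)} = - 8 \left(-11 - H\right) = 88 + 8 H$)
$94 Q{\left(21,\left(7 + 9\right) \left(-1\right) \right)} = 94 \left(88 + 8 \cdot 21\right) = 94 \left(88 + 168\right) = 94 \cdot 256 = 24064$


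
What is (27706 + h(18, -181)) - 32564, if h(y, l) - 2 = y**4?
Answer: 100120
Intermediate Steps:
h(y, l) = 2 + y**4
(27706 + h(18, -181)) - 32564 = (27706 + (2 + 18**4)) - 32564 = (27706 + (2 + 104976)) - 32564 = (27706 + 104978) - 32564 = 132684 - 32564 = 100120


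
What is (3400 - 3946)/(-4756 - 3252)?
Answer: 3/44 ≈ 0.068182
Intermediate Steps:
(3400 - 3946)/(-4756 - 3252) = -546/(-8008) = -546*(-1/8008) = 3/44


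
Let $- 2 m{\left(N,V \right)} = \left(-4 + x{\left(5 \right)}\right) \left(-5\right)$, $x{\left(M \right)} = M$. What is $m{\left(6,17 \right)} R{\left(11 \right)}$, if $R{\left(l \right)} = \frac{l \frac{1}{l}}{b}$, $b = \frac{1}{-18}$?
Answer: $-45$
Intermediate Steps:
$b = - \frac{1}{18} \approx -0.055556$
$m{\left(N,V \right)} = \frac{5}{2}$ ($m{\left(N,V \right)} = - \frac{\left(-4 + 5\right) \left(-5\right)}{2} = - \frac{1 \left(-5\right)}{2} = \left(- \frac{1}{2}\right) \left(-5\right) = \frac{5}{2}$)
$R{\left(l \right)} = -18$ ($R{\left(l \right)} = \frac{l \frac{1}{l}}{- \frac{1}{18}} = 1 \left(-18\right) = -18$)
$m{\left(6,17 \right)} R{\left(11 \right)} = \frac{5}{2} \left(-18\right) = -45$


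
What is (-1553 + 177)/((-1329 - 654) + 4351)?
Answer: -43/74 ≈ -0.58108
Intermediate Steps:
(-1553 + 177)/((-1329 - 654) + 4351) = -1376/(-1983 + 4351) = -1376/2368 = -1376*1/2368 = -43/74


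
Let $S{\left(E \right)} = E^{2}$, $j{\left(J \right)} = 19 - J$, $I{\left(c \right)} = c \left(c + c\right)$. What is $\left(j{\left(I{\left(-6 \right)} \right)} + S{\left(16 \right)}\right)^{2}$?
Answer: $41209$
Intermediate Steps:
$I{\left(c \right)} = 2 c^{2}$ ($I{\left(c \right)} = c 2 c = 2 c^{2}$)
$\left(j{\left(I{\left(-6 \right)} \right)} + S{\left(16 \right)}\right)^{2} = \left(\left(19 - 2 \left(-6\right)^{2}\right) + 16^{2}\right)^{2} = \left(\left(19 - 2 \cdot 36\right) + 256\right)^{2} = \left(\left(19 - 72\right) + 256\right)^{2} = \left(-53 + 256\right)^{2} = 203^{2} = 41209$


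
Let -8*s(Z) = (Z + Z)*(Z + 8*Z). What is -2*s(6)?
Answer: 162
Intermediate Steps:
s(Z) = -9*Z**2/4 (s(Z) = -(Z + Z)*(Z + 8*Z)/8 = -2*Z*9*Z/8 = -9*Z**2/4)
-2*s(6) = -(-9)*6**2/2 = -(-9)*36/2 = -2*(-81) = 162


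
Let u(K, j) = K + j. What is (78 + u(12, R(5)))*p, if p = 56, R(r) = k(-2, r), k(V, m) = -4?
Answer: 4816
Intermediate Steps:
R(r) = -4
(78 + u(12, R(5)))*p = (78 + (12 - 4))*56 = (78 + 8)*56 = 86*56 = 4816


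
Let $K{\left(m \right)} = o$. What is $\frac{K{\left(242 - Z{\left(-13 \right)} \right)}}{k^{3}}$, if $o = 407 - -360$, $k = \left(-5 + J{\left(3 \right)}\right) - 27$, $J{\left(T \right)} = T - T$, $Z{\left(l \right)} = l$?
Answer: $- \frac{767}{32768} \approx -0.023407$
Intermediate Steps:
$J{\left(T \right)} = 0$
$k = -32$ ($k = \left(-5 + 0\right) - 27 = -5 - 27 = -32$)
$o = 767$ ($o = 407 + 360 = 767$)
$K{\left(m \right)} = 767$
$\frac{K{\left(242 - Z{\left(-13 \right)} \right)}}{k^{3}} = \frac{767}{\left(-32\right)^{3}} = \frac{767}{-32768} = 767 \left(- \frac{1}{32768}\right) = - \frac{767}{32768}$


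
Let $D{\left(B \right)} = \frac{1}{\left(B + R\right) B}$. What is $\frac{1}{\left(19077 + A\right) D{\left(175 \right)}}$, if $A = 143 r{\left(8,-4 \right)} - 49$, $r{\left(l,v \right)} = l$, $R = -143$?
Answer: $\frac{1400}{5043} \approx 0.27761$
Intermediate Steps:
$A = 1095$ ($A = 143 \cdot 8 - 49 = 1144 - 49 = 1095$)
$D{\left(B \right)} = \frac{1}{B \left(-143 + B\right)}$ ($D{\left(B \right)} = \frac{1}{\left(B - 143\right) B} = \frac{1}{\left(-143 + B\right) B} = \frac{1}{B \left(-143 + B\right)}$)
$\frac{1}{\left(19077 + A\right) D{\left(175 \right)}} = \frac{1}{\left(19077 + 1095\right) \frac{1}{175 \left(-143 + 175\right)}} = \frac{1}{20172 \frac{1}{175 \cdot 32}} = \frac{1}{20172 \cdot \frac{1}{175} \cdot \frac{1}{32}} = \frac{\frac{1}{\frac{1}{5600}}}{20172} = \frac{1}{20172} \cdot 5600 = \frac{1400}{5043}$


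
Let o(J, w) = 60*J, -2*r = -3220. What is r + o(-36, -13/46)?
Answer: -550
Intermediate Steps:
r = 1610 (r = -½*(-3220) = 1610)
r + o(-36, -13/46) = 1610 + 60*(-36) = 1610 - 2160 = -550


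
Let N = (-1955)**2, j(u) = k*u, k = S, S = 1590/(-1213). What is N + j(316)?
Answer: 4635613885/1213 ≈ 3.8216e+6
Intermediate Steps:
S = -1590/1213 (S = 1590*(-1/1213) = -1590/1213 ≈ -1.3108)
k = -1590/1213 ≈ -1.3108
j(u) = -1590*u/1213
N = 3822025
N + j(316) = 3822025 - 1590/1213*316 = 3822025 - 502440/1213 = 4635613885/1213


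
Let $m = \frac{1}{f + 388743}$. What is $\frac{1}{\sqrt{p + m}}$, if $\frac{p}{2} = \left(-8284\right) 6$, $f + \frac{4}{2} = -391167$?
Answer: $- \frac{i \sqrt{585063400634}}{241163809} \approx - 0.0031717 i$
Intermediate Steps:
$f = -391169$ ($f = -2 - 391167 = -391169$)
$m = - \frac{1}{2426}$ ($m = \frac{1}{-391169 + 388743} = \frac{1}{-2426} = - \frac{1}{2426} \approx -0.0004122$)
$p = -99408$ ($p = 2 \left(\left(-8284\right) 6\right) = 2 \left(-49704\right) = -99408$)
$\frac{1}{\sqrt{p + m}} = \frac{1}{\sqrt{-99408 - \frac{1}{2426}}} = \frac{1}{\sqrt{- \frac{241163809}{2426}}} = \frac{1}{\frac{1}{2426} i \sqrt{585063400634}} = - \frac{i \sqrt{585063400634}}{241163809}$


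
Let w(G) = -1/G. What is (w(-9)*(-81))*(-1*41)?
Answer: 369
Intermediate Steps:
(w(-9)*(-81))*(-1*41) = (-1/(-9)*(-81))*(-1*41) = (-1*(-⅑)*(-81))*(-41) = ((⅑)*(-81))*(-41) = -9*(-41) = 369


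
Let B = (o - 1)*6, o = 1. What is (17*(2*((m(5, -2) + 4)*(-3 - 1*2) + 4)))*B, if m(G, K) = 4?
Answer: 0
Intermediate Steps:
B = 0 (B = (1 - 1)*6 = 0*6 = 0)
(17*(2*((m(5, -2) + 4)*(-3 - 1*2) + 4)))*B = (17*(2*((4 + 4)*(-3 - 1*2) + 4)))*0 = (17*(2*(8*(-3 - 2) + 4)))*0 = (17*(2*(8*(-5) + 4)))*0 = (17*(2*(-40 + 4)))*0 = (17*(2*(-36)))*0 = (17*(-72))*0 = -1224*0 = 0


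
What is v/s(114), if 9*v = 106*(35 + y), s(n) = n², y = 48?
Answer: 4399/58482 ≈ 0.075220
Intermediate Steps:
v = 8798/9 (v = (106*(35 + 48))/9 = (106*83)/9 = (⅑)*8798 = 8798/9 ≈ 977.56)
v/s(114) = 8798/(9*(114²)) = (8798/9)/12996 = (8798/9)*(1/12996) = 4399/58482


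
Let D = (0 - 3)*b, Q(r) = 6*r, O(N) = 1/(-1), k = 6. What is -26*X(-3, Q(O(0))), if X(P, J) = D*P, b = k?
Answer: -1404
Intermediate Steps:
b = 6
O(N) = -1
D = -18 (D = (0 - 3)*6 = -3*6 = -18)
X(P, J) = -18*P
-26*X(-3, Q(O(0))) = -(-468)*(-3) = -26*54 = -1404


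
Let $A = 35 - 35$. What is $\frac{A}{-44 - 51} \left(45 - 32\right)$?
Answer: $0$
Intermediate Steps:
$A = 0$ ($A = 35 - 35 = 0$)
$\frac{A}{-44 - 51} \left(45 - 32\right) = \frac{0}{-44 - 51} \left(45 - 32\right) = \frac{0}{-95} \cdot 13 = 0 \left(- \frac{1}{95}\right) 13 = 0 \cdot 13 = 0$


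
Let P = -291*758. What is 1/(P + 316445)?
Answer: 1/95867 ≈ 1.0431e-5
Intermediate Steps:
P = -220578
1/(P + 316445) = 1/(-220578 + 316445) = 1/95867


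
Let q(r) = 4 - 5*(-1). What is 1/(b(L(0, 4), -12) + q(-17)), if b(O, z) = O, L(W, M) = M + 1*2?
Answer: 1/15 ≈ 0.066667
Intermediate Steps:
L(W, M) = 2 + M (L(W, M) = M + 2 = 2 + M)
q(r) = 9 (q(r) = 4 + 5 = 9)
1/(b(L(0, 4), -12) + q(-17)) = 1/((2 + 4) + 9) = 1/(6 + 9) = 1/15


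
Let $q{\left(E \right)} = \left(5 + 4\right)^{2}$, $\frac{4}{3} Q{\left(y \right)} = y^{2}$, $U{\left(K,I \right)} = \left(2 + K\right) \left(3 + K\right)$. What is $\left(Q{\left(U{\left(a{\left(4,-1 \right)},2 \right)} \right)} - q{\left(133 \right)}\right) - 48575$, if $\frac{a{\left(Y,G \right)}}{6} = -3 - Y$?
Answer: $1776544$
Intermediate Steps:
$a{\left(Y,G \right)} = -18 - 6 Y$ ($a{\left(Y,G \right)} = 6 \left(-3 - Y\right) = -18 - 6 Y$)
$Q{\left(y \right)} = \frac{3 y^{2}}{4}$
$q{\left(E \right)} = 81$ ($q{\left(E \right)} = 9^{2} = 81$)
$\left(Q{\left(U{\left(a{\left(4,-1 \right)},2 \right)} \right)} - q{\left(133 \right)}\right) - 48575 = \left(\frac{3 \left(6 + \left(-18 - 24\right)^{2} + 5 \left(-18 - 24\right)\right)^{2}}{4} - 81\right) - 48575 = \left(\frac{3 \left(6 + \left(-42\right)^{2} + 5 \left(-42\right)\right)^{2}}{4} - 81\right) - 48575 = \left(\frac{3 \left(6 + 1764 - 210\right)^{2}}{4} - 81\right) - 48575 = \left(\frac{3 \cdot 1560^{2}}{4} - 81\right) - 48575 = \left(\frac{3}{4} \cdot 2433600 - 81\right) - 48575 = \left(1825200 - 81\right) - 48575 = 1825119 - 48575 = 1776544$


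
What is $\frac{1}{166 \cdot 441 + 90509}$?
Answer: $\frac{1}{163715} \approx 6.1082 \cdot 10^{-6}$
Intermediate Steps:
$\frac{1}{166 \cdot 441 + 90509} = \frac{1}{73206 + 90509} = \frac{1}{163715}$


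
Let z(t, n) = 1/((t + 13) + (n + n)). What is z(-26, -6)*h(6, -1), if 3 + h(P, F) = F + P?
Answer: -2/25 ≈ -0.080000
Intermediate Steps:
z(t, n) = 1/(13 + t + 2*n) (z(t, n) = 1/((13 + t) + 2*n) = 1/(13 + t + 2*n))
h(P, F) = -3 + F + P (h(P, F) = -3 + (F + P) = -3 + F + P)
z(-26, -6)*h(6, -1) = (-3 - 1 + 6)/(13 - 26 + 2*(-6)) = 2/(13 - 26 - 12) = 2/(-25) = -1/25*2 = -2/25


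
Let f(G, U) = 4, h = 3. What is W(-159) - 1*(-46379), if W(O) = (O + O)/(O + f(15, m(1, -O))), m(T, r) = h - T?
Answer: 7189063/155 ≈ 46381.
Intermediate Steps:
m(T, r) = 3 - T
W(O) = 2*O/(4 + O) (W(O) = (O + O)/(O + 4) = (2*O)/(4 + O) = 2*O/(4 + O))
W(-159) - 1*(-46379) = 2*(-159)/(4 - 159) - 1*(-46379) = 2*(-159)/(-155) + 46379 = 2*(-159)*(-1/155) + 46379 = 318/155 + 46379 = 7189063/155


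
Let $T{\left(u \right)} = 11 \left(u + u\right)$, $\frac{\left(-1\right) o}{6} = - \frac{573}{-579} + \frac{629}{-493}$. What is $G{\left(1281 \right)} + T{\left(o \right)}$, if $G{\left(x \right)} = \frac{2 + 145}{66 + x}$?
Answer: $\frac{95221589}{2513053} \approx 37.891$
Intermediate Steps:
$o = \frac{9612}{5597}$ ($o = - 6 \left(- \frac{573}{-579} + \frac{629}{-493}\right) = - 6 \left(\left(-573\right) \left(- \frac{1}{579}\right) + 629 \left(- \frac{1}{493}\right)\right) = - 6 \left(\frac{191}{193} - \frac{37}{29}\right) = \left(-6\right) \left(- \frac{1602}{5597}\right) = \frac{9612}{5597} \approx 1.7173$)
$T{\left(u \right)} = 22 u$ ($T{\left(u \right)} = 11 \cdot 2 u = 22 u$)
$G{\left(x \right)} = \frac{147}{66 + x}$
$G{\left(1281 \right)} + T{\left(o \right)} = \frac{147}{66 + 1281} + 22 \cdot \frac{9612}{5597} = \frac{147}{1347} + \frac{211464}{5597} = 147 \cdot \frac{1}{1347} + \frac{211464}{5597} = \frac{49}{449} + \frac{211464}{5597} = \frac{95221589}{2513053}$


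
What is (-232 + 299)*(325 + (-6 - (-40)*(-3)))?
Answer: 13333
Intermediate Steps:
(-232 + 299)*(325 + (-6 - (-40)*(-3))) = 67*(325 + (-6 - 10*12)) = 67*(325 + (-6 - 120)) = 67*(325 - 126) = 67*199 = 13333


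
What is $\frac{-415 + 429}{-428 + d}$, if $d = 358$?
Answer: $- \frac{1}{5} \approx -0.2$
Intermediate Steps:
$\frac{-415 + 429}{-428 + d} = \frac{-415 + 429}{-428 + 358} = \frac{14}{-70} = 14 \left(- \frac{1}{70}\right) = - \frac{1}{5}$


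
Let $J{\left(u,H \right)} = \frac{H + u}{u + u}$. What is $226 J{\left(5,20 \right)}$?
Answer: $565$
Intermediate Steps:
$J{\left(u,H \right)} = \frac{H + u}{2 u}$
$226 J{\left(5,20 \right)} = 226 \frac{20 + 5}{2 \cdot 5} = 226 \cdot \frac{1}{2} \cdot \frac{1}{5} \cdot 25 = 226 \cdot \frac{5}{2} = 565$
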